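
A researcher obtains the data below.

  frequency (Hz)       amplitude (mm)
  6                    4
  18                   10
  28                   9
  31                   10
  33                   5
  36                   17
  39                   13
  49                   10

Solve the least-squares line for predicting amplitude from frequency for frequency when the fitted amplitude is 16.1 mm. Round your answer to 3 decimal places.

68.481

n = 8, Σx = 240, Σy = 78, Σxy = 2540, Σx² = 8412
Sxx = Σx² − (Σx)²/n = 8412 − 7200 = 1212
Sxy = Σxy − (Σx)(Σy)/n = 2540 − 2340 = 200
b = Sxy/Sxx = 200/1212 = 0.165017
a = ȳ − b·x̄ = 9.75 − 0.165017·30 = 4.799505
Set a + b·x = 16.1: x = (16.1 − 4.799505) / 0.165017 = 68.481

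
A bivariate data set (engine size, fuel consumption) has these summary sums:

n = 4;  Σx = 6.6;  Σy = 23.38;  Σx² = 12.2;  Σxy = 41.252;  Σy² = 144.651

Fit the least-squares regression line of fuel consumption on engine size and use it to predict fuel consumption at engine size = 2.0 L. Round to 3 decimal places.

6.560

Sxx = Σx² − (Σx)²/n = 12.2 − 10.89 = 1.31
Sxy = Σxy − (Σx)(Σy)/n = 41.252 − 38.577 = 2.675
b = Sxy/Sxx = 2.675/1.31 = 2.041985
a = ȳ − b·x̄ = 5.845 − 2.041985·1.65 = 2.475725
ŷ(2.0) = a + b·2.0 = 2.475725 + 2.041985·2 = 6.559695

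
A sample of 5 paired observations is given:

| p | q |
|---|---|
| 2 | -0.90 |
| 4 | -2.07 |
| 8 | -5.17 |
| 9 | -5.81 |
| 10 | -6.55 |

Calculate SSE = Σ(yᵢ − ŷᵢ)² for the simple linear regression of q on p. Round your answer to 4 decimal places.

n = 5, Σx = 33, Σy = -20.5, Σxy = -169.23, Σx² = 265, Σy² = 108.4824
Sxx = Σx² − (Σx)²/n = 265 − 217.8 = 47.2
Sxy = Σxy − (Σx)(Σy)/n = -169.23 − (-135.3) = -33.93
Syy = Σy² − (Σy)²/n = 108.4824 − 84.05 = 24.4324
b = Sxy/Sxx = -33.93/47.2 = -0.718856
SSE = Syy − b·Sxy = 24.4324 − (-0.718856)·(-33.93) = 0.041618

0.0416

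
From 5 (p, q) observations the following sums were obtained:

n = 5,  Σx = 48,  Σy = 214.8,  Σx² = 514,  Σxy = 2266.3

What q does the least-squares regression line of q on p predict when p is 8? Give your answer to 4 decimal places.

36.8180

Sxx = Σx² − (Σx)²/n = 514 − 460.8 = 53.2
Sxy = Σxy − (Σx)(Σy)/n = 2266.3 − 2062.08 = 204.22
b = Sxy/Sxx = 204.22/53.2 = 3.838722
a = ȳ − b·x̄ = 42.96 − 3.838722·9.6 = 6.108271
ŷ(8) = a + b·8 = 6.108271 + 3.838722·8 = 36.818045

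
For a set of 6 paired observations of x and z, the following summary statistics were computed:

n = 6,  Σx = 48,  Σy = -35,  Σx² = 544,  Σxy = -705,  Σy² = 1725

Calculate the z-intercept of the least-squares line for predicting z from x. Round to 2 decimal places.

15.42

Sxx = Σx² − (Σx)²/n = 544 − 384 = 160
Sxy = Σxy − (Σx)(Σy)/n = -705 − (-280) = -425
b = Sxy/Sxx = -425/160 = -2.65625
a = ȳ − b·x̄ = -5.833333 − (-2.65625)·8 = 15.416667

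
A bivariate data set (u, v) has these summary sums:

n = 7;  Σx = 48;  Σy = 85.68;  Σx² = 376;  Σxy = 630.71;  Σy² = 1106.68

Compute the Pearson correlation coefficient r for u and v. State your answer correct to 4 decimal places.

0.8288

Sxx = Σx² − (Σx)²/n = 376 − 329.142857 = 46.857143
Sxy = Σxy − (Σx)(Σy)/n = 630.71 − 587.52 = 43.19
Syy = Σy² − (Σy)²/n = 1106.68 − 1048.7232 = 57.9568
r = Sxy/√(Sxx·Syy) = 43.19/√(2715.690057) = 43.19/52.112283 = 0.828787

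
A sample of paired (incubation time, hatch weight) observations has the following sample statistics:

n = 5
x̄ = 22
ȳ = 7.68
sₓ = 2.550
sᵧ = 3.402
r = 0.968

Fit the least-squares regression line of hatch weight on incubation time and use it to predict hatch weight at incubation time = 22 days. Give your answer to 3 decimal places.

7.680

b = r · sᵧ/sₓ = 0.968 · 3.402/2.55 = 1.291426
a = ȳ − b·x̄ = 7.68 − 1.291426·22 = -20.731369
ŷ(22) = a + b·22 = -20.731369 + 1.291426·22 = 7.68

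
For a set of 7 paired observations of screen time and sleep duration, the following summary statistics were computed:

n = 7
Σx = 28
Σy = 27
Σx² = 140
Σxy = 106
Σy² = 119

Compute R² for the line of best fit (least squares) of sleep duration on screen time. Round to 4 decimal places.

0.0096

Sxx = Σx² − (Σx)²/n = 140 − 112 = 28
Sxy = Σxy − (Σx)(Σy)/n = 106 − 108 = -2
Syy = Σy² − (Σy)²/n = 119 − 104.142857 = 14.857143
R² = Sxy²/(Sxx·Syy) = (-2)²/(28·14.857143) = 0.009615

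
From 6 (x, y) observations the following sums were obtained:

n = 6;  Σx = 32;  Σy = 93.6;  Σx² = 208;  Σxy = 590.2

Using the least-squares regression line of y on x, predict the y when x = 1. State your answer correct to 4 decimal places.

5.0375

Sxx = Σx² − (Σx)²/n = 208 − 170.666667 = 37.333333
Sxy = Σxy − (Σx)(Σy)/n = 590.2 − 499.2 = 91
b = Sxy/Sxx = 91/37.333333 = 2.4375
a = ȳ − b·x̄ = 15.6 − 2.4375·5.333333 = 2.6
ŷ(1) = a + b·1 = 2.6 + 2.4375·1 = 5.0375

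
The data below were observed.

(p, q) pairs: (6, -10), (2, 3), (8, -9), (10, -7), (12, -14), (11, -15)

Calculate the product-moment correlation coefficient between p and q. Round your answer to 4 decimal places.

n = 6, Σx = 49, Σy = -52, Σxy = -529, Σx² = 469, Σy² = 660
Sxx = Σx² − (Σx)²/n = 469 − 400.166667 = 68.833333
Sxy = Σxy − (Σx)(Σy)/n = -529 − (-424.666667) = -104.333333
Syy = Σy² − (Σy)²/n = 660 − 450.666667 = 209.333333
r = Sxy/√(Sxx·Syy) = -104.333333/√(14409.111111) = -104.333333/120.037957 = -0.869170

-0.8692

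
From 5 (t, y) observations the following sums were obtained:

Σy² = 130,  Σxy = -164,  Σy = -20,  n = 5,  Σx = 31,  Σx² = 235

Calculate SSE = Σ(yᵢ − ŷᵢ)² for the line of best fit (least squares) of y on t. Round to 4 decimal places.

Sxx = Σx² − (Σx)²/n = 235 − 192.2 = 42.8
Sxy = Σxy − (Σx)(Σy)/n = -164 − (-124) = -40
Syy = Σy² − (Σy)²/n = 130 − 80 = 50
b = Sxy/Sxx = -40/42.8 = -0.934579
SSE = Syy − b·Sxy = 50 − (-0.934579)·(-40) = 12.616822

12.6168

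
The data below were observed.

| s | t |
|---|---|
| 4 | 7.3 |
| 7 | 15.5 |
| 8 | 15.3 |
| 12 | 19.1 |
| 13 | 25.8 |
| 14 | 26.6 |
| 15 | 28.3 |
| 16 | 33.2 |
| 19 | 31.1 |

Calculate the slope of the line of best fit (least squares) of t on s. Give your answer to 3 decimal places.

1.724

n = 9, Σx = 108, Σy = 202.2, Σxy = 2743.7, Σx² = 1480
Sxx = Σx² − (Σx)²/n = 1480 − 1296 = 184
Sxy = Σxy − (Σx)(Σy)/n = 2743.7 − 2426.4 = 317.3
b = Sxy/Sxx = 317.3/184 = 1.724457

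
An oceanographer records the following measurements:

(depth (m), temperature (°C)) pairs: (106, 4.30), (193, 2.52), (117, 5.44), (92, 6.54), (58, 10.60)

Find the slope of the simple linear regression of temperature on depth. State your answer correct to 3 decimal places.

n = 5, Σx = 566, Σy = 29.4, Σxy = 2795.12, Σx² = 74002
Sxx = Σx² − (Σx)²/n = 74002 − 64071.2 = 9930.8
Sxy = Σxy − (Σx)(Σy)/n = 2795.12 − 3328.08 = -532.96
b = Sxy/Sxx = -532.96/9930.8 = -0.053667

-0.054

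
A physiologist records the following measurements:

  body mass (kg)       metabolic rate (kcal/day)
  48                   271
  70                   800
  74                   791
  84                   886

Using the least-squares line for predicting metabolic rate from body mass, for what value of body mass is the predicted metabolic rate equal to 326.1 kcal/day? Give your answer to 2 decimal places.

n = 4, Σx = 276, Σy = 2748, Σxy = 201966, Σx² = 19736
Sxx = Σx² − (Σx)²/n = 19736 − 19044 = 692
Sxy = Σxy − (Σx)(Σy)/n = 201966 − 189612 = 12354
b = Sxy/Sxx = 12354/692 = 17.852601
a = ȳ − b·x̄ = 687 − 17.852601·69 = -544.829480
Set a + b·x = 326.1: x = (326.1 − (-544.829480)) / 17.852601 = 48.784458

48.78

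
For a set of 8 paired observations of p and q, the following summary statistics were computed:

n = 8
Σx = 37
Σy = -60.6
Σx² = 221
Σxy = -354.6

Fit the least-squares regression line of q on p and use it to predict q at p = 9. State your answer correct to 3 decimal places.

-14.095

Sxx = Σx² − (Σx)²/n = 221 − 171.125 = 49.875
Sxy = Σxy − (Σx)(Σy)/n = -354.6 − (-280.275) = -74.325
b = Sxy/Sxx = -74.325/49.875 = -1.490226
a = ȳ − b·x̄ = -7.575 − (-1.490226)·4.625 = -0.682707
ŷ(9) = a + b·9 = -0.682707 + (-1.490226)·9 = -14.094737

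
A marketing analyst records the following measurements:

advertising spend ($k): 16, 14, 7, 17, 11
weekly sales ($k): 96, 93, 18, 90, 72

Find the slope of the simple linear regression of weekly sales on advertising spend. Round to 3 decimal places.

n = 5, Σx = 65, Σy = 369, Σxy = 5286, Σx² = 911
Sxx = Σx² − (Σx)²/n = 911 − 845 = 66
Sxy = Σxy − (Σx)(Σy)/n = 5286 − 4797 = 489
b = Sxy/Sxx = 489/66 = 7.409091

7.409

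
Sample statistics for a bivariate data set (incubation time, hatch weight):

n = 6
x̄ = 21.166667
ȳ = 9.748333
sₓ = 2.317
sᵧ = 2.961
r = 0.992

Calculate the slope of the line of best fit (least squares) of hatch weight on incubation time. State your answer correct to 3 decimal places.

1.268

b = r · sᵧ/sₓ = 0.992 · 2.961/2.317 = 1.267722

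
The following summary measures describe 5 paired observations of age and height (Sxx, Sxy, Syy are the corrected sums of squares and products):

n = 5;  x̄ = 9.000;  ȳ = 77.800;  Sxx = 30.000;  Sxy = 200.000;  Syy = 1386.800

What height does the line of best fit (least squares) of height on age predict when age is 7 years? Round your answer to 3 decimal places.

64.467

b = Sxy/Sxx = 200/30 = 6.666667
a = ȳ − b·x̄ = 77.8 − 6.666667·9 = 17.8
ŷ(7) = a + b·7 = 17.8 + 6.666667·7 = 64.466667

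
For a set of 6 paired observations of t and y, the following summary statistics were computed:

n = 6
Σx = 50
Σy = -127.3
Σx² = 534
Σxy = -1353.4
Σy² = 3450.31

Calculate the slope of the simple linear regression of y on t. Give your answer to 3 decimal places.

Sxx = Σx² − (Σx)²/n = 534 − 416.666667 = 117.333333
Sxy = Σxy − (Σx)(Σy)/n = -1353.4 − (-1060.833333) = -292.566667
b = Sxy/Sxx = -292.566667/117.333333 = -2.493466

-2.493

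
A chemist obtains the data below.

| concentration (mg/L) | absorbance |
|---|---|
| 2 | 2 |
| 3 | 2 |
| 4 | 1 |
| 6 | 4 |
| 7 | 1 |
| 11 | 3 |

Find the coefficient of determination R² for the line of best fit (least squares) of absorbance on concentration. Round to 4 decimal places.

0.1156

n = 6, Σx = 33, Σy = 13, Σxy = 78, Σx² = 235, Σy² = 35
Sxx = Σx² − (Σx)²/n = 235 − 181.5 = 53.5
Sxy = Σxy − (Σx)(Σy)/n = 78 − 71.5 = 6.5
Syy = Σy² − (Σy)²/n = 35 − 28.166667 = 6.833333
R² = Sxy²/(Sxx·Syy) = (6.5)²/(53.5·6.833333) = 0.115569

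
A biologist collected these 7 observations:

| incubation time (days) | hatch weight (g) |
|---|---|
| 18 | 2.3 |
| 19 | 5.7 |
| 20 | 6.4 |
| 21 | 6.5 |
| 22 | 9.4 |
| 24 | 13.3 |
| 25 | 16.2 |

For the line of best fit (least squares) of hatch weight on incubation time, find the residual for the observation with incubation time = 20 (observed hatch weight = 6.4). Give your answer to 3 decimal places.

n = 7, Σx = 149, Σy = 59.8, Σxy = 1345.2, Σx² = 3211
Sxx = Σx² − (Σx)²/n = 3211 − 3171.571429 = 39.428571
Sxy = Σxy − (Σx)(Σy)/n = 1345.2 − 1272.885714 = 72.314286
b = Sxy/Sxx = 72.314286/39.428571 = 1.834058
a = ȳ − b·x̄ = 8.542857 − 1.834058·21.285714 = -30.496377
ŷ(20) = -30.496377 + 1.834058·20 = 6.184783
residual = y − ŷ = 6.4 − 6.184783 = 0.215217

0.215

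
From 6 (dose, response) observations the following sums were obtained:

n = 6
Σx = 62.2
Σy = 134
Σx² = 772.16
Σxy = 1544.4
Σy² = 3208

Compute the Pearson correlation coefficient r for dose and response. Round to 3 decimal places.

Sxx = Σx² − (Σx)²/n = 772.16 − 644.806667 = 127.353333
Sxy = Σxy − (Σx)(Σy)/n = 1544.4 − 1389.133333 = 155.266667
Syy = Σy² − (Σy)²/n = 3208 − 2992.666667 = 215.333333
r = Sxy/√(Sxx·Syy) = 155.266667/√(27423.417778) = 155.266667/165.600174 = 0.937600

0.938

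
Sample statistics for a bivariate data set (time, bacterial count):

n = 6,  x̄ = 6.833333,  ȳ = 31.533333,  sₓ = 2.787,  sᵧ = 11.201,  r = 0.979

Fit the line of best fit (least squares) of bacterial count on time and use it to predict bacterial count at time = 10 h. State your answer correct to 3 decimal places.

43.993

b = r · sᵧ/sₓ = 0.979 · 11.201/2.787 = 3.934618
a = ȳ − b·x̄ = 31.533333 − 3.934618·6.833333 = 4.646781
ŷ(10) = a + b·10 = 4.646781 + 3.934618·10 = 43.992956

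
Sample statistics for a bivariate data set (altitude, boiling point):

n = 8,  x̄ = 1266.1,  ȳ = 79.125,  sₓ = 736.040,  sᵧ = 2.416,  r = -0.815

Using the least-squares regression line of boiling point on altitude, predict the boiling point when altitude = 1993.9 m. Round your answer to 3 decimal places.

77.178

b = r · sᵧ/sₓ = -0.815 · 2.416/736.04 = -0.002675
a = ȳ − b·x̄ = 79.125 − (-0.002675)·1266.1 = 82.512046
ŷ(1993.9) = a + b·1993.9 = 82.512046 + (-0.002675)·1993.9 = 77.178003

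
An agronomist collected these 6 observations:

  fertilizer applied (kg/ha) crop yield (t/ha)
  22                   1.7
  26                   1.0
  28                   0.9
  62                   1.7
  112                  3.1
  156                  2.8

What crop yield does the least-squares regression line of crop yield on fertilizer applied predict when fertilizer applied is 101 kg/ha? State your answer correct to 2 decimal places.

2.35

n = 6, Σx = 406, Σy = 11.2, Σxy = 978, Σx² = 42668
Sxx = Σx² − (Σx)²/n = 42668 − 27472.666667 = 15195.333333
Sxy = Σxy − (Σx)(Σy)/n = 978 − 757.866667 = 220.133333
b = Sxy/Sxx = 220.133333/15195.333333 = 0.014487
a = ȳ − b·x̄ = 1.866667 − 0.014487·67.666667 = 0.886386
ŷ(101) = a + b·101 = 0.886386 + 0.014487·101 = 2.349563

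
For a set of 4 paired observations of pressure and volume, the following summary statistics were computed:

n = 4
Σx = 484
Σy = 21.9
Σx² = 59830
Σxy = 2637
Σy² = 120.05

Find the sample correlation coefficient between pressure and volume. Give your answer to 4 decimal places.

Sxx = Σx² − (Σx)²/n = 59830 − 58564 = 1266
Sxy = Σxy − (Σx)(Σy)/n = 2637 − 2649.9 = -12.9
Syy = Σy² − (Σy)²/n = 120.05 − 119.9025 = 0.1475
r = Sxy/√(Sxx·Syy) = -12.9/√(186.735) = -12.9/13.665102 = -0.944011

-0.9440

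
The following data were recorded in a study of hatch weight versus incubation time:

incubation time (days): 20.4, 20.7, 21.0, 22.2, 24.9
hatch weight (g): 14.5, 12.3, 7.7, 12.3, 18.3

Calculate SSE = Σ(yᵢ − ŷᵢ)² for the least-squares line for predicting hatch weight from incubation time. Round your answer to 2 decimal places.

n = 5, Σx = 109.2, Σy = 65.1, Σxy = 1440.84, Σx² = 2398.5, Σy² = 907.01
Sxx = Σx² − (Σx)²/n = 2398.5 − 2384.928 = 13.572
Sxy = Σxy − (Σx)(Σy)/n = 1440.84 − 1421.784 = 19.056
Syy = Σy² − (Σy)²/n = 907.01 − 847.602 = 59.408
b = Sxy/Sxx = 19.056/13.572 = 1.404067
SSE = Syy − b·Sxy = 59.408 − 1.404067·19.056 = 32.652095

32.65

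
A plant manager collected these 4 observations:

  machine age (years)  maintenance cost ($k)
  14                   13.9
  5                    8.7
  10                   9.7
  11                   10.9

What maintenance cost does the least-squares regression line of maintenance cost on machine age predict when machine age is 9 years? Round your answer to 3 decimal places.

10.252

n = 4, Σx = 40, Σy = 43.2, Σxy = 455, Σx² = 442
Sxx = Σx² − (Σx)²/n = 442 − 400 = 42
Sxy = Σxy − (Σx)(Σy)/n = 455 − 432 = 23
b = Sxy/Sxx = 23/42 = 0.547619
a = ȳ − b·x̄ = 10.8 − 0.547619·10 = 5.323810
ŷ(9) = a + b·9 = 5.323810 + 0.547619·9 = 10.252381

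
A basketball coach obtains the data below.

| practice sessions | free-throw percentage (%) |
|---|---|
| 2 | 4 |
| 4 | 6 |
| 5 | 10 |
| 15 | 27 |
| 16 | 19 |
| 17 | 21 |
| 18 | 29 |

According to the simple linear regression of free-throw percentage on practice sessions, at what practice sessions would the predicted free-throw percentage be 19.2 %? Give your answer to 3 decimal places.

n = 7, Σx = 77, Σy = 116, Σxy = 1670, Σx² = 1139
Sxx = Σx² − (Σx)²/n = 1139 − 847 = 292
Sxy = Σxy − (Σx)(Σy)/n = 1670 − 1276 = 394
b = Sxy/Sxx = 394/292 = 1.349315
a = ȳ − b·x̄ = 16.571429 − 1.349315·11 = 1.728963
Set a + b·x = 19.2: x = (19.2 − 1.728963) / 1.349315 = 12.948078

12.948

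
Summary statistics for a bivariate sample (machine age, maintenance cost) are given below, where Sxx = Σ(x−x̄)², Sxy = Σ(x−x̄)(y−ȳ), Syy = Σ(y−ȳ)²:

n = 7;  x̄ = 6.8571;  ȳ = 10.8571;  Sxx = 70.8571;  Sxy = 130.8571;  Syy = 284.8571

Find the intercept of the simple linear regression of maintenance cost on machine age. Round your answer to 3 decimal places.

-1.806

b = Sxy/Sxx = 130.8571/70.8571 = 1.846775
a = ȳ − b·x̄ = 10.8571 − 1.846775·6.8571 = -1.806419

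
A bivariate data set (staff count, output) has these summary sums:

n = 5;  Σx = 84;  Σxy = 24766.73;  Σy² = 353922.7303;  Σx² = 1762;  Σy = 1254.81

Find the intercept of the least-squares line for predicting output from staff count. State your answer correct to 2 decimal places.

74.44

Sxx = Σx² − (Σx)²/n = 1762 − 1411.2 = 350.8
Sxy = Σxy − (Σx)(Σy)/n = 24766.73 − 21080.808 = 3685.922
b = Sxy/Sxx = 3685.922/350.8 = 10.507189
a = ȳ − b·x̄ = 250.962 − 10.507189·16.8 = 74.441220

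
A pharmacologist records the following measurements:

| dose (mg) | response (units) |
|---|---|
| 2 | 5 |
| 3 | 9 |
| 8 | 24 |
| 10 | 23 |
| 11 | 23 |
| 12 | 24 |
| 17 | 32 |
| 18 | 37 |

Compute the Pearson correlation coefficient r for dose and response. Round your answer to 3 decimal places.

n = 8, Σx = 81, Σy = 177, Σxy = 2210, Σx² = 1055, Σy² = 4709
Sxx = Σx² − (Σx)²/n = 1055 − 820.125 = 234.875
Sxy = Σxy − (Σx)(Σy)/n = 2210 − 1792.125 = 417.875
Syy = Σy² − (Σy)²/n = 4709 − 3916.125 = 792.875
r = Sxy/√(Sxx·Syy) = 417.875/√(186226.515625) = 417.875/431.539703 = 0.968335

0.968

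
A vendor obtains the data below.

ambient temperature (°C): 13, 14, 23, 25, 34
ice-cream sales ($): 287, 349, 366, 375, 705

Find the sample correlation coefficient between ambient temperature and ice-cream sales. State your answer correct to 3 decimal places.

0.875

n = 5, Σx = 109, Σy = 2082, Σxy = 50380, Σx² = 2675, Σy² = 975776
Sxx = Σx² − (Σx)²/n = 2675 − 2376.2 = 298.8
Sxy = Σxy − (Σx)(Σy)/n = 50380 − 45387.6 = 4992.4
Syy = Σy² − (Σy)²/n = 975776 − 866944.8 = 108831.2
r = Sxy/√(Sxx·Syy) = 4992.4/√(32518762.56) = 4992.4/5702.522473 = 0.875472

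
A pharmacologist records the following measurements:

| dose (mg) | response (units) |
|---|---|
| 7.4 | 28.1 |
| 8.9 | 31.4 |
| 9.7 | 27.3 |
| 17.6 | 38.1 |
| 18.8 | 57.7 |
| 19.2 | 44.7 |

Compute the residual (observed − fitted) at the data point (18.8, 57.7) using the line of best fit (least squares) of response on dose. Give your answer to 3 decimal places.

10.310

n = 6, Σx = 81.6, Σy = 227.3, Σxy = 3365.77, Σx² = 1259.9
Sxx = Σx² − (Σx)²/n = 1259.9 − 1109.76 = 150.14
Sxy = Σxy − (Σx)(Σy)/n = 3365.77 − 3091.28 = 274.49
b = Sxy/Sxx = 274.49/150.14 = 1.828227
a = ȳ − b·x̄ = 37.883333 − 1.828227·13.6 = 13.019446
ŷ(18.8) = 13.019446 + 1.828227·18.8 = 47.390114
residual = y − ŷ = 57.7 − 47.390114 = 10.309886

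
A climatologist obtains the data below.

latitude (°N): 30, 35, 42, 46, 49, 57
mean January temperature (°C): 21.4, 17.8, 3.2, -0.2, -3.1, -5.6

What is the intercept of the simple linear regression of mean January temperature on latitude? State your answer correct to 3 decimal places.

n = 6, Σx = 259, Σy = 33.5, Σxy = 919.1, Σx² = 11655
Sxx = Σx² − (Σx)²/n = 11655 − 11180.166667 = 474.833333
Sxy = Σxy − (Σx)(Σy)/n = 919.1 − 1446.083333 = -526.983333
b = Sxy/Sxx = -526.983333/474.833333 = -1.109828
a = ȳ − b·x̄ = 5.583333 − (-1.109828)·43.166667 = 53.490909

53.491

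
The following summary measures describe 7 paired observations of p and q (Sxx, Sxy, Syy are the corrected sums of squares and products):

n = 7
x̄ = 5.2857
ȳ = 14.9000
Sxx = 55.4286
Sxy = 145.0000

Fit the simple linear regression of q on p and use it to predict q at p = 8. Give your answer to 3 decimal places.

22.001

b = Sxy/Sxx = 145/55.4286 = 2.615978
a = ȳ − b·x̄ = 14.9 − 2.615978·5.2857 = 1.072725
ŷ(8) = a + b·8 = 1.072725 + 2.615978·8 = 22.000549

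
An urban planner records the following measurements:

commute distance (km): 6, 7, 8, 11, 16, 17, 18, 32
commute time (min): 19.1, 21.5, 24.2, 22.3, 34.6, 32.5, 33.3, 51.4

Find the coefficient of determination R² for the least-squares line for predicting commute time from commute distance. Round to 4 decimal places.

n = 8, Σx = 115, Σy = 238.9, Σxy = 4054.3, Σx² = 2163, Σy² = 7914.25
Sxx = Σx² − (Σx)²/n = 2163 − 1653.125 = 509.875
Sxy = Σxy − (Σx)(Σy)/n = 4054.3 − 3434.1875 = 620.1125
Syy = Σy² − (Σy)²/n = 7914.25 − 7134.15125 = 780.09875
R² = Sxy²/(Sxx·Syy) = (620.1125)²/(509.875·780.09875) = 0.966780

0.9668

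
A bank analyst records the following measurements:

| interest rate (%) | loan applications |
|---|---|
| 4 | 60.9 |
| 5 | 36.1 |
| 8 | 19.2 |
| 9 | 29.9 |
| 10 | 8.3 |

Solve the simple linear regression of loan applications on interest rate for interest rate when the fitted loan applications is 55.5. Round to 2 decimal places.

n = 5, Σx = 36, Σy = 154.4, Σxy = 929.8, Σx² = 286
Sxx = Σx² − (Σx)²/n = 286 − 259.2 = 26.8
Sxy = Σxy − (Σx)(Σy)/n = 929.8 − 1111.68 = -181.88
b = Sxy/Sxx = -181.88/26.8 = -6.786567
a = ȳ − b·x̄ = 30.88 − (-6.786567)·7.2 = 79.743284
Set a + b·x = 55.5: x = (55.5 − 79.743284) / (-6.786567) = 3.572245

3.57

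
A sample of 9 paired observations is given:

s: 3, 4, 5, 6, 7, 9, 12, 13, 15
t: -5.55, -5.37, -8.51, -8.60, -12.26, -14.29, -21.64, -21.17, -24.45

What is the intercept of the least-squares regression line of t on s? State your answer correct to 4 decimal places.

n = 9, Σx = 74, Σy = -121.84, Σxy = -1248.35, Σx² = 754
Sxx = Σx² − (Σx)²/n = 754 − 608.444444 = 145.555556
Sxy = Σxy − (Σx)(Σy)/n = -1248.35 − (-1001.795556) = -246.554444
b = Sxy/Sxx = -246.554444/145.555556 = -1.693885
a = ȳ − b·x̄ = -13.537778 − (-1.693885)·8.222222 = 0.389725

0.3897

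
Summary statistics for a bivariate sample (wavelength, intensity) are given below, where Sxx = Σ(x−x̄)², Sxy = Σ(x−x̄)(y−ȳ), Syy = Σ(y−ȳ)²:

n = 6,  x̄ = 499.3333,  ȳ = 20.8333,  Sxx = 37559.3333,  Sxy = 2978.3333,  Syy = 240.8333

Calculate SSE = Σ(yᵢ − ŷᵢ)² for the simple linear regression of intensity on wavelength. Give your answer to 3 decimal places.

b = Sxy/Sxx = 2978.3333/37559.3333 = 0.079297
SSE = Syy − b·Sxy = 240.8333 − 0.079297·2978.3333 = 4.661130

4.661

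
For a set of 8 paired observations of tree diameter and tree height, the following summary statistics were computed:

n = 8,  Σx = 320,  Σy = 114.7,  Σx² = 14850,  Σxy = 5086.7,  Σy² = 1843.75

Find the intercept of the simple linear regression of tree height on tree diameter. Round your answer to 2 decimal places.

Sxx = Σx² − (Σx)²/n = 14850 − 12800 = 2050
Sxy = Σxy − (Σx)(Σy)/n = 5086.7 − 4588 = 498.7
b = Sxy/Sxx = 498.7/2050 = 0.243268
a = ȳ − b·x̄ = 14.3375 − 0.243268·40 = 4.606768

4.61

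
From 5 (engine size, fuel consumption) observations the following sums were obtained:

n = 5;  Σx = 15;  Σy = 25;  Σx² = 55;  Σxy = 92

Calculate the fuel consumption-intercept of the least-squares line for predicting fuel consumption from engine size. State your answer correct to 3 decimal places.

Sxx = Σx² − (Σx)²/n = 55 − 45 = 10
Sxy = Σxy − (Σx)(Σy)/n = 92 − 75 = 17
b = Sxy/Sxx = 17/10 = 1.7
a = ȳ − b·x̄ = 5 − 1.7·3 = -0.1

-0.100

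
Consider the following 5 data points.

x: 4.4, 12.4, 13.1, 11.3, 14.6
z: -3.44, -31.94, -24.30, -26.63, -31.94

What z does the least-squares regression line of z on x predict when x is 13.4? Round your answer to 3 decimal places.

-29.962

n = 5, Σx = 55.8, Σy = -118.25, Σxy = -1496.765, Σx² = 685.58
Sxx = Σx² − (Σx)²/n = 685.58 − 622.728 = 62.852
Sxy = Σxy − (Σx)(Σy)/n = -1496.765 − (-1319.67) = -177.095
b = Sxy/Sxx = -177.095/62.852 = -2.817651
a = ȳ − b·x̄ = -23.65 − (-2.817651)·11.16 = 7.794985
ŷ(13.4) = a + b·13.4 = 7.794985 + (-2.817651)·13.4 = -29.961538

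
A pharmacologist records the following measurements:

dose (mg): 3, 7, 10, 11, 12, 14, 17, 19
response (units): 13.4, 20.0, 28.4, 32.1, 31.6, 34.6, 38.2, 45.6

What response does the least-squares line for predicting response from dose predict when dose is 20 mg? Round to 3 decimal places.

n = 8, Σx = 93, Σy = 243.9, Σxy = 3196.7, Σx² = 1269
Sxx = Σx² − (Σx)²/n = 1269 − 1081.125 = 187.875
Sxy = Σxy − (Σx)(Σy)/n = 3196.7 − 2835.3375 = 361.3625
b = Sxy/Sxx = 361.3625/187.875 = 1.923420
a = ȳ − b·x̄ = 30.4875 − 1.923420·11.625 = 8.127745
ŷ(20) = a + b·20 = 8.127745 + 1.923420·20 = 46.596141

46.596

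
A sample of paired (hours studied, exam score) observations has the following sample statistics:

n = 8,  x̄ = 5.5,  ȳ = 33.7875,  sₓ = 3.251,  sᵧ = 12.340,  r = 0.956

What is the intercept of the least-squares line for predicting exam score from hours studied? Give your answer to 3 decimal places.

b = r · sᵧ/sₓ = 0.956 · 12.34/3.251 = 3.628742
a = ȳ − b·x̄ = 33.7875 − 3.628742·5.5 = 13.829419

13.829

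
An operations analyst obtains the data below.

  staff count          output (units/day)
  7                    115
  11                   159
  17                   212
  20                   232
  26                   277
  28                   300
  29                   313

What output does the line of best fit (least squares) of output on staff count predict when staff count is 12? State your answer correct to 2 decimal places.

163.42

n = 7, Σx = 138, Σy = 1608, Σxy = 35477, Σx² = 3160
Sxx = Σx² − (Σx)²/n = 3160 − 2720.571429 = 439.428571
Sxy = Σxy − (Σx)(Σy)/n = 35477 − 31700.571429 = 3776.428571
b = Sxy/Sxx = 3776.428571/439.428571 = 8.593953
a = ȳ − b·x̄ = 229.714286 − 8.593953·19.714286 = 60.290637
ŷ(12) = a + b·12 = 60.290637 + 8.593953·12 = 163.418075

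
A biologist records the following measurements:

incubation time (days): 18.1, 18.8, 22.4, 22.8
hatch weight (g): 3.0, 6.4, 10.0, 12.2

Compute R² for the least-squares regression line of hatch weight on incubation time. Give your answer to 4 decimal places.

0.9212

n = 4, Σx = 82.1, Σy = 31.6, Σxy = 676.78, Σx² = 1702.65, Σy² = 298.8
Sxx = Σx² − (Σx)²/n = 1702.65 − 1685.1025 = 17.5475
Sxy = Σxy − (Σx)(Σy)/n = 676.78 − 648.59 = 28.19
Syy = Σy² − (Σy)²/n = 298.8 − 249.64 = 49.16
R² = Sxy²/(Sxx·Syy) = (28.19)²/(17.5475·49.16) = 0.921219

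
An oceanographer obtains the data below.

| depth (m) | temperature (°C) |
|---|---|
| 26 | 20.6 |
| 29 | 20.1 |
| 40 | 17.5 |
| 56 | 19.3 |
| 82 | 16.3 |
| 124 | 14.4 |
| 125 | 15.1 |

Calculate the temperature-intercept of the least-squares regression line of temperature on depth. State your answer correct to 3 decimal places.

21.323

n = 7, Σx = 482, Σy = 123.3, Σxy = 7909, Σx² = 43978
Sxx = Σx² − (Σx)²/n = 43978 − 33189.142857 = 10788.857143
Sxy = Σxy − (Σx)(Σy)/n = 7909 − 8490.085714 = -581.085714
b = Sxy/Sxx = -581.085714/10788.857143 = -0.053860
a = ȳ − b·x̄ = 17.614286 − (-0.053860)·68.857143 = 21.322918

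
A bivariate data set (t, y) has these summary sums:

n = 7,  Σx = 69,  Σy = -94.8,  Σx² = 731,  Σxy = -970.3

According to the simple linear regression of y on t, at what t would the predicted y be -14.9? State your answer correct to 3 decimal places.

11.783

Sxx = Σx² − (Σx)²/n = 731 − 680.142857 = 50.857143
Sxy = Σxy − (Σx)(Σy)/n = -970.3 − (-934.457143) = -35.842857
b = Sxy/Sxx = -35.842857/50.857143 = -0.704775
a = ȳ − b·x̄ = -13.542857 − (-0.704775)·9.857143 = -6.595787
Set a + b·x = -14.9: x = (-14.9 − (-6.595787)) / (-0.704775) = 11.782782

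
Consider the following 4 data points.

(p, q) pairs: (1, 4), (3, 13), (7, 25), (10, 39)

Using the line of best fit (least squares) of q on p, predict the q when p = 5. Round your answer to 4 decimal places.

19.3128

n = 4, Σx = 21, Σy = 81, Σxy = 608, Σx² = 159
Sxx = Σx² − (Σx)²/n = 159 − 110.25 = 48.75
Sxy = Σxy − (Σx)(Σy)/n = 608 − 425.25 = 182.75
b = Sxy/Sxx = 182.75/48.75 = 3.748718
a = ȳ − b·x̄ = 20.25 − 3.748718·5.25 = 0.569231
ŷ(5) = a + b·5 = 0.569231 + 3.748718·5 = 19.312821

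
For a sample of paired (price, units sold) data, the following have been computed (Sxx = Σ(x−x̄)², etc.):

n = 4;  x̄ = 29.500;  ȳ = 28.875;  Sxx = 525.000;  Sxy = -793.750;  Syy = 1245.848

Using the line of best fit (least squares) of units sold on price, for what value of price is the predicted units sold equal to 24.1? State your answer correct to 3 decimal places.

32.658

b = Sxy/Sxx = -793.75/525 = -1.511905
a = ȳ − b·x̄ = 28.875 − (-1.511905)·29.5 = 73.476190
Set a + b·x = 24.1: x = (24.1 − 73.476190) / (-1.511905) = 32.658268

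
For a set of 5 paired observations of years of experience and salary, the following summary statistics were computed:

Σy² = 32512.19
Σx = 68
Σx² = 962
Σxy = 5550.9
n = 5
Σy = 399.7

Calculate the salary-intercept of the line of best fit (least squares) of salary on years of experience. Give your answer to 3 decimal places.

Sxx = Σx² − (Σx)²/n = 962 − 924.8 = 37.2
Sxy = Σxy − (Σx)(Σy)/n = 5550.9 − 5435.92 = 114.98
b = Sxy/Sxx = 114.98/37.2 = 3.090860
a = ȳ − b·x̄ = 79.94 − 3.090860·13.6 = 37.904301

37.904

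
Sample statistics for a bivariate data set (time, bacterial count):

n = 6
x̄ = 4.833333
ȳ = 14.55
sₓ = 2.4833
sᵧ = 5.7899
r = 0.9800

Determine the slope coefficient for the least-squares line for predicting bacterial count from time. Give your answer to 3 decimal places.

2.285

b = r · sᵧ/sₓ = 0.98 · 5.7899/2.4833 = 2.284904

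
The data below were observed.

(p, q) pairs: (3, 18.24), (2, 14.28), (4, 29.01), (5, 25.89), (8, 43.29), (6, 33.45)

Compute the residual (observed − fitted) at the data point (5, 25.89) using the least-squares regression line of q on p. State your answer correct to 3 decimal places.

n = 6, Σx = 28, Σy = 164.16, Σxy = 875.79, Σx² = 154
Sxx = Σx² − (Σx)²/n = 154 − 130.666667 = 23.333333
Sxy = Σxy − (Σx)(Σy)/n = 875.79 − 766.08 = 109.71
b = Sxy/Sxx = 109.71/23.333333 = 4.701857
a = ȳ − b·x̄ = 27.36 − 4.701857·4.666667 = 5.418
ŷ(5) = 5.418 + 4.701857·5 = 28.927286
residual = y − ŷ = 25.89 − 28.927286 = -3.037286

-3.037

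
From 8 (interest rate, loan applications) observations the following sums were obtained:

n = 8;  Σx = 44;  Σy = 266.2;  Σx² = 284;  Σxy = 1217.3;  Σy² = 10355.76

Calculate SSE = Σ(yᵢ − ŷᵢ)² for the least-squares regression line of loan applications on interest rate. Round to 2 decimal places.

47.71

Sxx = Σx² − (Σx)²/n = 284 − 242 = 42
Sxy = Σxy − (Σx)(Σy)/n = 1217.3 − 1464.1 = -246.8
Syy = Σy² − (Σy)²/n = 10355.76 − 8857.805 = 1497.955
b = Sxy/Sxx = -246.8/42 = -5.876190
SSE = Syy − b·Sxy = 1497.955 − (-5.876190)·(-246.8) = 47.711190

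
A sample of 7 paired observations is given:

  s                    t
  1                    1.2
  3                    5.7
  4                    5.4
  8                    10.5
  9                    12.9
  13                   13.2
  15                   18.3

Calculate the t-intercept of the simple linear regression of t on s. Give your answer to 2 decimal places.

1.40

n = 7, Σx = 53, Σy = 67.2, Σxy = 686.1, Σx² = 565
Sxx = Σx² − (Σx)²/n = 565 − 401.285714 = 163.714286
Sxy = Σxy − (Σx)(Σy)/n = 686.1 − 508.8 = 177.3
b = Sxy/Sxx = 177.3/163.714286 = 1.082984
a = ȳ − b·x̄ = 9.6 − 1.082984·7.571429 = 1.400262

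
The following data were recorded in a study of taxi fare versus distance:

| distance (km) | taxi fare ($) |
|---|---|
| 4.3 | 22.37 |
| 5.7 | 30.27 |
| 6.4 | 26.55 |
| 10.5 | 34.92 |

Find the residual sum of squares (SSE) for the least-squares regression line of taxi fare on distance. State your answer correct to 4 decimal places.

n = 4, Σx = 26.9, Σy = 114.11, Σxy = 805.31, Σx² = 202.19, Σy² = 3340.9987
Sxx = Σx² − (Σx)²/n = 202.19 − 180.9025 = 21.2875
Sxy = Σxy − (Σx)(Σy)/n = 805.31 − 767.38975 = 37.92025
Syy = Σy² − (Σy)²/n = 3340.9987 − 3255.273025 = 85.725675
b = Sxy/Sxx = 37.92025/21.2875 = 1.781339
SSE = Syy − b·Sxy = 85.725675 − 1.781339·37.92025 = 18.176862

18.1769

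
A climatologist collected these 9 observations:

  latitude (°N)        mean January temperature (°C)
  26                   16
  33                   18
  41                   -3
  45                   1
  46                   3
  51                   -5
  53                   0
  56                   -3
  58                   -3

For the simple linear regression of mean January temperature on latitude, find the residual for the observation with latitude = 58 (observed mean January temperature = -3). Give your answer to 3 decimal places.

2.853

n = 9, Σx = 409, Σy = 24, Σxy = 473, Σx² = 19497
Sxx = Σx² − (Σx)²/n = 19497 − 18586.777778 = 910.222222
Sxy = Σxy − (Σx)(Σy)/n = 473 − 1090.666667 = -617.666667
b = Sxy/Sxx = -617.666667/910.222222 = -0.678589
a = ȳ − b·x̄ = 2.666667 − (-0.678589)·45.444444 = 33.504761
ŷ(58) = 33.504761 + (-0.678589)·58 = -5.853394
residual = y − ŷ = -3 − (-5.853394) = 2.853394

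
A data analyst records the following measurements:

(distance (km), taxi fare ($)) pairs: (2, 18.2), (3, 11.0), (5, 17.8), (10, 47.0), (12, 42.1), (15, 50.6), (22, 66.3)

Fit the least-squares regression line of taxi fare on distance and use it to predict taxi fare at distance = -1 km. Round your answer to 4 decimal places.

n = 7, Σx = 69, Σy = 253, Σxy = 3351.2, Σx² = 991
Sxx = Σx² − (Σx)²/n = 991 − 680.142857 = 310.857143
Sxy = Σxy − (Σx)(Σy)/n = 3351.2 − 2493.857143 = 857.342857
b = Sxy/Sxx = 857.342857/310.857143 = 2.757996
a = ȳ − b·x̄ = 36.142857 − 2.757996·9.857143 = 8.956893
ŷ(-1) = a + b·-1 = 8.956893 + 2.757996·(-1) = 6.198897

6.1989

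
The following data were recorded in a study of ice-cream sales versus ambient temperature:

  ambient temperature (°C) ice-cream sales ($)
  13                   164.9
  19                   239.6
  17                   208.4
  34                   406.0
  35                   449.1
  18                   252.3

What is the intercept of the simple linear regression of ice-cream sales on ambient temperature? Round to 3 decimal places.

n = 6, Σx = 136, Σy = 1720.3, Σxy = 44302.8, Σx² = 3524
Sxx = Σx² − (Σx)²/n = 3524 − 3082.666667 = 441.333333
Sxy = Σxy − (Σx)(Σy)/n = 44302.8 − 38993.466667 = 5309.333333
b = Sxy/Sxx = 5309.333333/441.333333 = 12.030211
a = ȳ − b·x̄ = 286.716667 − 12.030211·22.666667 = 14.031873

14.032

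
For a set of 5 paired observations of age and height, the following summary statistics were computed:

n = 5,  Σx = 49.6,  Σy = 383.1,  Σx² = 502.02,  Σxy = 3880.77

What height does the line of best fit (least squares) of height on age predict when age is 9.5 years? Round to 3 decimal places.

Sxx = Σx² − (Σx)²/n = 502.02 − 492.032 = 9.988
Sxy = Σxy − (Σx)(Σy)/n = 3880.77 − 3800.352 = 80.418
b = Sxy/Sxx = 80.418/9.988 = 8.051462
a = ȳ − b·x̄ = 76.62 − 8.051462·9.92 = -3.250501
ŷ(9.5) = a + b·9.5 = -3.250501 + 8.051462·9.5 = 73.238386

73.238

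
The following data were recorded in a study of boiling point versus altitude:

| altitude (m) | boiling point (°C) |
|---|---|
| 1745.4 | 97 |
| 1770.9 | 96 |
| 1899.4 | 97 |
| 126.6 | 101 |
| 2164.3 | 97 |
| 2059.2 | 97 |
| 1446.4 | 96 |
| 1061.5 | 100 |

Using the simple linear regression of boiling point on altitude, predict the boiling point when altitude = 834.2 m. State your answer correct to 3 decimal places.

99.240

n = 8, Σx = 12273.7, Σy = 781, Σxy = 1191022.5, Σx² = 21949610.23
Sxx = Σx² − (Σx)²/n = 21949610.23 − 18830463.96125 = 3119146.26875
Sxy = Σxy − (Σx)(Σy)/n = 1191022.5 − 1198219.9625 = -7197.4625
b = Sxy/Sxx = -7197.4625/3119146.26875 = -0.002308
a = ȳ − b·x̄ = 97.625 − (-0.002308)·1534.2125 = 101.165211
ŷ(834.2) = a + b·834.2 = 101.165211 + (-0.002308)·834.2 = 99.240286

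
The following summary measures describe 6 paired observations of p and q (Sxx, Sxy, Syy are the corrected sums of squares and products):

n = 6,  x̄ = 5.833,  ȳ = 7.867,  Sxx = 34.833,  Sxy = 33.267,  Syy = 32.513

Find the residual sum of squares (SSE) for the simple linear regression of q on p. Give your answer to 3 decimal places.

0.742

b = Sxy/Sxx = 33.267/34.833 = 0.955043
SSE = Syy − b·Sxy = 32.513 − 0.955043·33.267 = 0.741597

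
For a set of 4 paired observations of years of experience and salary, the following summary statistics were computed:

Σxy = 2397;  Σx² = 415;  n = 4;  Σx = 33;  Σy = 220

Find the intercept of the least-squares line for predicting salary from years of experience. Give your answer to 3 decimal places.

21.364

Sxx = Σx² − (Σx)²/n = 415 − 272.25 = 142.75
Sxy = Σxy − (Σx)(Σy)/n = 2397 − 1815 = 582
b = Sxy/Sxx = 582/142.75 = 4.077058
a = ȳ − b·x̄ = 55 − 4.077058·8.25 = 21.364273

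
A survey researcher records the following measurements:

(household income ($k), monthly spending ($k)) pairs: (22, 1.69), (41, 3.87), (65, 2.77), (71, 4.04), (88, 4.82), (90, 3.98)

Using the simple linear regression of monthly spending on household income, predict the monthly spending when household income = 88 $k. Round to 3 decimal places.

4.335

n = 6, Σx = 377, Σy = 21.17, Σxy = 1445.1, Σx² = 27275
Sxx = Σx² − (Σx)²/n = 27275 − 23688.166667 = 3586.833333
Sxy = Σxy − (Σx)(Σy)/n = 1445.1 − 1330.181667 = 114.918333
b = Sxy/Sxx = 114.918333/3586.833333 = 0.032039
a = ȳ − b·x̄ = 3.528333 − 0.032039·62.833333 = 1.515220
ŷ(88) = a + b·88 = 1.515220 + 0.032039·88 = 4.334647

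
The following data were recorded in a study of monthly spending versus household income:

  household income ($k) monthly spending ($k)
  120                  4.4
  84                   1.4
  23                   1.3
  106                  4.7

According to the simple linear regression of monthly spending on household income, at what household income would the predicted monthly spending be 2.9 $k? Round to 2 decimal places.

n = 4, Σx = 333, Σy = 11.8, Σxy = 1173.7, Σx² = 33221
Sxx = Σx² − (Σx)²/n = 33221 − 27722.25 = 5498.75
Sxy = Σxy − (Σx)(Σy)/n = 1173.7 − 982.35 = 191.35
b = Sxy/Sxx = 191.35/5498.75 = 0.034799
a = ȳ − b·x̄ = 2.95 − 0.034799·83.25 = 0.052998
Set a + b·x = 2.9: x = (2.9 − 0.052998) / 0.034799 = 81.813170

81.81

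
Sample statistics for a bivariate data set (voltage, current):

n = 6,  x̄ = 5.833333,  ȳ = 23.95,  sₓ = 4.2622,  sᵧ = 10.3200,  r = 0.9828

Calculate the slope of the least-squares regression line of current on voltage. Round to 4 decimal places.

b = r · sᵧ/sₓ = 0.9828 · 10.32/4.2622 = 2.379639

2.3796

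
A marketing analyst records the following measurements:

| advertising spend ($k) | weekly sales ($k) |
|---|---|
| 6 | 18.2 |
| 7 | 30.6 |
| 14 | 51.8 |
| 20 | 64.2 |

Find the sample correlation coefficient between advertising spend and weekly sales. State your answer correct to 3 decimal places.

0.975

n = 4, Σx = 47, Σy = 164.8, Σxy = 2332.6, Σx² = 681, Σy² = 8072.48
Sxx = Σx² − (Σx)²/n = 681 − 552.25 = 128.75
Sxy = Σxy − (Σx)(Σy)/n = 2332.6 − 1936.4 = 396.2
Syy = Σy² − (Σy)²/n = 8072.48 − 6789.76 = 1282.72
r = Sxy/√(Sxx·Syy) = 396.2/√(165150.2) = 396.2/406.386762 = 0.974933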